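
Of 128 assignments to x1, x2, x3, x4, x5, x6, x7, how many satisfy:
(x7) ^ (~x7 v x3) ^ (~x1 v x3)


CNF with 3 clauses over 7 vars (128 assignments).
An assignment satisfies CNF iff every clause has >=1 true literal.
Check each row (bits = x1,x2,x3,x4,x5,x6,x7; clause T/F shown):
  row 0 [0000000]: clauses=FTT -> 0
  row 1 [0000001]: clauses=TFT -> 0
  row 2 [0000010]: clauses=FTT -> 0
  row 3 [0000011]: clauses=TFT -> 0
  row 4 [0000100]: clauses=FTT -> 0
  (every remaining row is evaluated the same way; all 128 results are listed next)
Full result column, 8 rows per line (x1,x2,x3,x4 fixed per line; x5,x6,x7 runs 000..111 left to right):
  rows 0-7 [x1,x2,x3,x4=0000]: 00000000  (ones: 0)
  rows 8-15 [x1,x2,x3,x4=0001]: 00000000  (ones: 0)
  rows 16-23 [x1,x2,x3,x4=0010]: 01010101  (ones: 4)
  rows 24-31 [x1,x2,x3,x4=0011]: 01010101  (ones: 4)
  rows 32-39 [x1,x2,x3,x4=0100]: 00000000  (ones: 0)
  rows 40-47 [x1,x2,x3,x4=0101]: 00000000  (ones: 0)
  rows 48-55 [x1,x2,x3,x4=0110]: 01010101  (ones: 4)
  rows 56-63 [x1,x2,x3,x4=0111]: 01010101  (ones: 4)
  rows 64-71 [x1,x2,x3,x4=1000]: 00000000  (ones: 0)
  rows 72-79 [x1,x2,x3,x4=1001]: 00000000  (ones: 0)
  rows 80-87 [x1,x2,x3,x4=1010]: 01010101  (ones: 4)
  rows 88-95 [x1,x2,x3,x4=1011]: 01010101  (ones: 4)
  rows 96-103 [x1,x2,x3,x4=1100]: 00000000  (ones: 0)
  rows 104-111 [x1,x2,x3,x4=1101]: 00000000  (ones: 0)
  rows 112-119 [x1,x2,x3,x4=1110]: 01010101  (ones: 4)
  rows 120-127 [x1,x2,x3,x4=1111]: 01010101  (ones: 4)
Satisfying assignments = 0+0+4+4+0+0+4+4+0+0+4+4+0+0+4+4 = 32

32


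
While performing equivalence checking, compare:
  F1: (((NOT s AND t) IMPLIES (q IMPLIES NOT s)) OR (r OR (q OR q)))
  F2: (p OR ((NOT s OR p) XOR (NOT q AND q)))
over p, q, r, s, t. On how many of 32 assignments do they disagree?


F1 = (((NOT s AND t) IMPLIES (q IMPLIES NOT s)) OR (r OR (q OR q)))
F2 = (p OR ((NOT s OR p) XOR (NOT q AND q)))
Evaluate both on each of 32 rows (bits = p,q,r,s,t):
  row 0 [00000]: F1=1 F2=1 -> 0
  row 1 [00001]: F1=1 F2=1 -> 0
  row 2 [00010]: F1=1 F2=0 (differ) -> 1
  row 3 [00011]: F1=1 F2=0 (differ) -> 1
  row 4 [00100]: F1=1 F2=1 -> 0
  row 5 [00101]: F1=1 F2=1 -> 0
  row 6 [00110]: F1=1 F2=0 (differ) -> 1
  row 7 [00111]: F1=1 F2=0 (differ) -> 1
  row 8 [01000]: F1=1 F2=1 -> 0
  row 9 [01001]: F1=1 F2=1 -> 0
  row 10 [01010]: F1=1 F2=0 (differ) -> 1
  row 11 [01011]: F1=1 F2=0 (differ) -> 1
  row 12 [01100]: F1=1 F2=1 -> 0
  row 13 [01101]: F1=1 F2=1 -> 0
  row 14 [01110]: F1=1 F2=0 (differ) -> 1
  row 15 [01111]: F1=1 F2=0 (differ) -> 1
  row 16 [10000]: F1=1 F2=1 -> 0
  row 17 [10001]: F1=1 F2=1 -> 0
  row 18 [10010]: F1=1 F2=1 -> 0
  row 19 [10011]: F1=1 F2=1 -> 0
  row 20 [10100]: F1=1 F2=1 -> 0
  row 21 [10101]: F1=1 F2=1 -> 0
  row 22 [10110]: F1=1 F2=1 -> 0
  row 23 [10111]: F1=1 F2=1 -> 0
  row 24 [11000]: F1=1 F2=1 -> 0
  row 25 [11001]: F1=1 F2=1 -> 0
  row 26 [11010]: F1=1 F2=1 -> 0
  row 27 [11011]: F1=1 F2=1 -> 0
  row 28 [11100]: F1=1 F2=1 -> 0
  row 29 [11101]: F1=1 F2=1 -> 0
  row 30 [11110]: F1=1 F2=1 -> 0
  row 31 [11111]: F1=1 F2=1 -> 0
Full result column, 8 rows per line (p,q fixed per line; r,s,t runs 000..111 left to right):
  rows 0-7 [p,q=00]: 00110011  (ones: 4)
  rows 8-15 [p,q=01]: 00110011  (ones: 4)
  rows 16-23 [p,q=10]: 00000000  (ones: 0)
  rows 24-31 [p,q=11]: 00000000  (ones: 0)
Disagreements = 4+4+0+0 = 8

8


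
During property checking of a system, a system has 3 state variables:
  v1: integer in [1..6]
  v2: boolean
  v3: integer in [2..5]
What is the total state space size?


State space = product of domain sizes of all variables.
Domain sizes:
  v1 (integer in [1..6]): 6
  v2 (boolean): 2
  v3 (integer in [2..5]): 4
Product = 6 * 2 * 4 = 48

48


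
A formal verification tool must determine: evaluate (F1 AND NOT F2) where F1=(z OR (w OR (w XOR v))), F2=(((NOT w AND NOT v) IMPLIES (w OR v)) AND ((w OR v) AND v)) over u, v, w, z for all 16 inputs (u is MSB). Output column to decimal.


F1 = (z OR (w OR (w XOR v)))
F2 = (((NOT w AND NOT v) IMPLIES (w OR v)) AND ((w OR v) AND v))
Counterexample to F1=>F2 is where F1=1 and F2=0.
Evaluate each row (bits = u,v,w,z, MSB first):
  row 0 [0000]: F1=0 F2=0 -> F1&~F2 -> 0
  row 1 [0001]: F1=1 F2=0 -> F1&~F2 -> 1
  row 2 [0010]: F1=1 F2=0 -> F1&~F2 -> 1
  row 3 [0011]: F1=1 F2=0 -> F1&~F2 -> 1
  row 4 [0100]: F1=1 F2=1 -> F1&~F2 -> 0
  row 5 [0101]: F1=1 F2=1 -> F1&~F2 -> 0
  row 6 [0110]: F1=1 F2=1 -> F1&~F2 -> 0
  row 7 [0111]: F1=1 F2=1 -> F1&~F2 -> 0
  row 8 [1000]: F1=0 F2=0 -> F1&~F2 -> 0
  row 9 [1001]: F1=1 F2=0 -> F1&~F2 -> 1
  row 10 [1010]: F1=1 F2=0 -> F1&~F2 -> 1
  row 11 [1011]: F1=1 F2=0 -> F1&~F2 -> 1
  row 12 [1100]: F1=1 F2=1 -> F1&~F2 -> 0
  row 13 [1101]: F1=1 F2=1 -> F1&~F2 -> 0
  row 14 [1110]: F1=1 F2=1 -> F1&~F2 -> 0
  row 15 [1111]: F1=1 F2=1 -> F1&~F2 -> 0
Full result column, 4 rows per line (u,v fixed per line; w,z runs 00..11 left to right):
  rows 0-3 [u,v=00]: 0111  = hex 7
  rows 4-7 [u,v=01]: 0000  = hex 0
  rows 8-11 [u,v=10]: 0111  = hex 7
  rows 12-15 [u,v=11]: 0000  = hex 0
Counterexample vector (row 0 .. row 15) = 0111000001110000
Output column grouped in 4s = 0111 0000 0111 0000 = 0x7070
Convert to decimal digit by digit (value = value*16 + digit):
  7 -> 7
  7*16 + 0 = 112
  112*16 + 7 = 1799
  1799*16 + 0 = 28784
Decimal = 28784

28784


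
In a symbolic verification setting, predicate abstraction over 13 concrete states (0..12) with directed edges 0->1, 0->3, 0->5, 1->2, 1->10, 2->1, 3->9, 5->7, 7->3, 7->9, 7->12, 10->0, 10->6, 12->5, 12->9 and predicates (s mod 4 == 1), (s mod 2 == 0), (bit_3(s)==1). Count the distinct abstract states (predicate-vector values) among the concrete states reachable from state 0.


BFS from 0:
Concrete reachable: {0, 1, 2, 3, 5, 6, 7, 9, 10, 12}
Abstract via predicates (s mod 4 == 1), (s mod 2 == 0), (bit_3(s)==1):
  (0,0,0) <- {3, 7}
  (0,1,0) <- {0, 2, 6}
  (0,1,1) <- {10, 12}
  (1,0,0) <- {1, 5}
  (1,0,1) <- {9}
Distinct abstract states = 5

5


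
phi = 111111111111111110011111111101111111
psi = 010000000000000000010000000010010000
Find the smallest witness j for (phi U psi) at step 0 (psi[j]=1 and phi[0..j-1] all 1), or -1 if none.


(phi U psi) at 0: need smallest j with psi[j]=1 and phi[i]=1 for all i in [0,j).
Scan from step 0:
  step 0: phi=1, psi=0 -> continue
  step 1: psi=1 and phi held for [0,1) -> witness found
Witness step = 1

1


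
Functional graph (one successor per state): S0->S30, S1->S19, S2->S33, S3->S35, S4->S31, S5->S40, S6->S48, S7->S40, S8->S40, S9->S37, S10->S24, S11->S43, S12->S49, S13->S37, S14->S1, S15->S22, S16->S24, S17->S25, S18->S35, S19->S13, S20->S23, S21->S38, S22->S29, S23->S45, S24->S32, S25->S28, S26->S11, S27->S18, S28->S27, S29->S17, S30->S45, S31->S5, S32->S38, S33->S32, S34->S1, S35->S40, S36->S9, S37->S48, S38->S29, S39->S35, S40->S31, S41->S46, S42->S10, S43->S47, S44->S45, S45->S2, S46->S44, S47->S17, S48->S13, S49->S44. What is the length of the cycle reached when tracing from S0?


Trace from S0 until a state repeats:
  S0 -> S30 -> S45 -> S2 -> S33 -> S32 -> S38 -> S29 -> S17 -> S25 -> S28 -> S27 -> S18 -> S35 -> S40 -> S31 -> S5 -> S40
S40 first seen at step 14, revisited at step 17.
Cycle length = 17 - 14 = 3

3


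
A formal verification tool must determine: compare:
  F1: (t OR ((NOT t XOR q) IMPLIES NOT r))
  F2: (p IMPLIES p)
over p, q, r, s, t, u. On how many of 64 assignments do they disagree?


F1 = (t OR ((NOT t XOR q) IMPLIES NOT r))
F2 = (p IMPLIES p)
Evaluate both on each of 64 rows (bits = p,q,r,s,t,u):
  row 0 [000000]: F1=1 F2=1 -> 0
  row 1 [000001]: F1=1 F2=1 -> 0
  row 2 [000010]: F1=1 F2=1 -> 0
  row 3 [000011]: F1=1 F2=1 -> 0
  row 4 [000100]: F1=1 F2=1 -> 0
  (every remaining row is evaluated the same way; all 64 results are listed next)
Full result column, 8 rows per line (p,q,r fixed per line; s,t,u runs 000..111 left to right):
  rows 0-7 [p,q,r=000]: 00000000  (ones: 0)
  rows 8-15 [p,q,r=001]: 11001100  (ones: 4)
  rows 16-23 [p,q,r=010]: 00000000  (ones: 0)
  rows 24-31 [p,q,r=011]: 00000000  (ones: 0)
  rows 32-39 [p,q,r=100]: 00000000  (ones: 0)
  rows 40-47 [p,q,r=101]: 11001100  (ones: 4)
  rows 48-55 [p,q,r=110]: 00000000  (ones: 0)
  rows 56-63 [p,q,r=111]: 00000000  (ones: 0)
Disagreements = 0+4+0+0+0+4+0+0 = 8

8


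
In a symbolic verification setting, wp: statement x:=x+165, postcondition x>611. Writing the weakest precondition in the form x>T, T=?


Formula: wp(x:=E, P) = P[E/x] (substitute E for x in postcondition)
Step 1: Postcondition: x>611
Step 2: Substitute x+165 for x: x+165>611
Step 3: Solve for x: x > 611-165 = 446

446


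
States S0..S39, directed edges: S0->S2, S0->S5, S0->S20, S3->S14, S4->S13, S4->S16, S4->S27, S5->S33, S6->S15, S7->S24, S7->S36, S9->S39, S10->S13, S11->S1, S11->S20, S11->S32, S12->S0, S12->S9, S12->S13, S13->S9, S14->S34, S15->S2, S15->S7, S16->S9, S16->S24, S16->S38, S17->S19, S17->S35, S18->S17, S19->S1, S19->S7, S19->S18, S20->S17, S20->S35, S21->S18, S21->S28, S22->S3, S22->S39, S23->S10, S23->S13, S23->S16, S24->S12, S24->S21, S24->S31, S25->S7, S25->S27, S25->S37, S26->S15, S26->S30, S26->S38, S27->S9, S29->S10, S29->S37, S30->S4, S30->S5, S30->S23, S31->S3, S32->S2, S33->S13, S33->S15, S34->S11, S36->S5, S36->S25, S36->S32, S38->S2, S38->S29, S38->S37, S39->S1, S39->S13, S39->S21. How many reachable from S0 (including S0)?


BFS from S0:
  layer 0: {S0}
  layer 1: {S2, S5, S20}
  layer 2: {S17, S33, S35}
  layer 3: {S13, S15, S19}
  layer 4: {S1, S7, S9, S18}
  layer 5: {S24, S36, S39}
  layer 6: {S12, S21, S25, S31, S32}
  layer 7: {S3, S27, S28, S37}
  layer 8: {S14}
  layer 9: {S34}
  layer 10: {S11}
Reachable set: {S0, S1, S2, S3, S5, S7, S9, S11, S12, S13, S14, S15, S17, S18, S19, S20, S21, S24, S25, S27, S28, S31, S32, S33, S34, S35, S36, S37, S39}
Count = 29

29


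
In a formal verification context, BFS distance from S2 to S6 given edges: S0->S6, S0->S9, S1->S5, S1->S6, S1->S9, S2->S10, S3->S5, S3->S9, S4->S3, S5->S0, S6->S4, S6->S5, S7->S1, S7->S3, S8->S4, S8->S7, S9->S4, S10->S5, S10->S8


BFS layer-by-layer from S2:
  dist 0: {S2}
  dist 1: {S10}
  dist 2: {S5, S8}
  dist 3: {S0, S4, S7}
  dist 4: {S1, S3, S6, S9}
  -> S6 reached at distance 4
Shortest path length = 4

4


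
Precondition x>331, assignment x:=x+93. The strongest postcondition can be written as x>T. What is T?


Formula: sp(P, x:=E) = exists old_x. (x = E[old_x/x]) AND P[old_x/x] (old_x is the value of x before the assignment; eliminate old_x by solving x = E[old_x/x] for old_x)
Step 1: Precondition P: x>331, i.e. old_x > 331
Step 2: Assignment gives x = old_x + 93, so old_x = x - 93
Step 3: Substitute into P: x - 93 > 331
Step 4: Simplify: x > 331+93 = 424

424


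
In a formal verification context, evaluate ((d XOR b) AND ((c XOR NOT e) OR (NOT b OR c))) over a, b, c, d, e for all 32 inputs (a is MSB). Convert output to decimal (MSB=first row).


Formula: ((d XOR b) AND ((c XOR NOT e) OR (NOT b OR c))) over a, b, c, d, e (32 rows)
Evaluate each row (bits = a,b,c,d,e, MSB first):
  row 0 [00000]: ((0 XOR 0) AND ((0 XOR NOT 0) OR (NOT 0 OR 0))) -> 0
  row 1 [00001]: ((0 XOR 0) AND ((0 XOR NOT 1) OR (NOT 0 OR 0))) -> 0
  row 2 [00010]: ((1 XOR 0) AND ((0 XOR NOT 0) OR (NOT 0 OR 0))) -> 1
  row 3 [00011]: ((1 XOR 0) AND ((0 XOR NOT 1) OR (NOT 0 OR 0))) -> 1
  row 4 [00100]: ((0 XOR 0) AND ((1 XOR NOT 0) OR (NOT 0 OR 1))) -> 0
  row 5 [00101]: ((0 XOR 0) AND ((1 XOR NOT 1) OR (NOT 0 OR 1))) -> 0
  row 6 [00110]: ((1 XOR 0) AND ((1 XOR NOT 0) OR (NOT 0 OR 1))) -> 1
  row 7 [00111]: ((1 XOR 0) AND ((1 XOR NOT 1) OR (NOT 0 OR 1))) -> 1
  row 8 [01000]: ((0 XOR 1) AND ((0 XOR NOT 0) OR (NOT 1 OR 0))) -> 1
  row 9 [01001]: ((0 XOR 1) AND ((0 XOR NOT 1) OR (NOT 1 OR 0))) -> 0
  row 10 [01010]: ((1 XOR 1) AND ((0 XOR NOT 0) OR (NOT 1 OR 0))) -> 0
  row 11 [01011]: ((1 XOR 1) AND ((0 XOR NOT 1) OR (NOT 1 OR 0))) -> 0
  row 12 [01100]: ((0 XOR 1) AND ((1 XOR NOT 0) OR (NOT 1 OR 1))) -> 1
  row 13 [01101]: ((0 XOR 1) AND ((1 XOR NOT 1) OR (NOT 1 OR 1))) -> 1
  row 14 [01110]: ((1 XOR 1) AND ((1 XOR NOT 0) OR (NOT 1 OR 1))) -> 0
  row 15 [01111]: ((1 XOR 1) AND ((1 XOR NOT 1) OR (NOT 1 OR 1))) -> 0
  row 16 [10000]: ((0 XOR 0) AND ((0 XOR NOT 0) OR (NOT 0 OR 0))) -> 0
  row 17 [10001]: ((0 XOR 0) AND ((0 XOR NOT 1) OR (NOT 0 OR 0))) -> 0
  row 18 [10010]: ((1 XOR 0) AND ((0 XOR NOT 0) OR (NOT 0 OR 0))) -> 1
  row 19 [10011]: ((1 XOR 0) AND ((0 XOR NOT 1) OR (NOT 0 OR 0))) -> 1
  row 20 [10100]: ((0 XOR 0) AND ((1 XOR NOT 0) OR (NOT 0 OR 1))) -> 0
  row 21 [10101]: ((0 XOR 0) AND ((1 XOR NOT 1) OR (NOT 0 OR 1))) -> 0
  row 22 [10110]: ((1 XOR 0) AND ((1 XOR NOT 0) OR (NOT 0 OR 1))) -> 1
  row 23 [10111]: ((1 XOR 0) AND ((1 XOR NOT 1) OR (NOT 0 OR 1))) -> 1
  row 24 [11000]: ((0 XOR 1) AND ((0 XOR NOT 0) OR (NOT 1 OR 0))) -> 1
  row 25 [11001]: ((0 XOR 1) AND ((0 XOR NOT 1) OR (NOT 1 OR 0))) -> 0
  row 26 [11010]: ((1 XOR 1) AND ((0 XOR NOT 0) OR (NOT 1 OR 0))) -> 0
  row 27 [11011]: ((1 XOR 1) AND ((0 XOR NOT 1) OR (NOT 1 OR 0))) -> 0
  row 28 [11100]: ((0 XOR 1) AND ((1 XOR NOT 0) OR (NOT 1 OR 1))) -> 1
  row 29 [11101]: ((0 XOR 1) AND ((1 XOR NOT 1) OR (NOT 1 OR 1))) -> 1
  row 30 [11110]: ((1 XOR 1) AND ((1 XOR NOT 0) OR (NOT 1 OR 1))) -> 0
  row 31 [11111]: ((1 XOR 1) AND ((1 XOR NOT 1) OR (NOT 1 OR 1))) -> 0
Full result column, 4 rows per line (a,b,c fixed per line; d,e runs 00..11 left to right):
  rows 0-3 [a,b,c=000]: 0011  = hex 3
  rows 4-7 [a,b,c=001]: 0011  = hex 3
  rows 8-11 [a,b,c=010]: 1000  = hex 8
  rows 12-15 [a,b,c=011]: 1100  = hex C
  rows 16-19 [a,b,c=100]: 0011  = hex 3
  rows 20-23 [a,b,c=101]: 0011  = hex 3
  rows 24-27 [a,b,c=110]: 1000  = hex 8
  rows 28-31 [a,b,c=111]: 1100  = hex C
Output column (row 0 .. row 31) = 00110011100011000011001110001100
Output column grouped in 4s = 0011 0011 1000 1100 0011 0011 1000 1100 = 0x338C338C
Convert to decimal digit by digit (value = value*16 + digit):
  3 -> 3
  3*16 + 3 = 51
  51*16 + 8 = 824
  824*16 + 12 (C) = 13196
  13196*16 + 3 = 211139
  211139*16 + 3 = 3378227
  3378227*16 + 8 = 54051640
  54051640*16 + 12 (C) = 864826252
Decimal = 864826252

864826252


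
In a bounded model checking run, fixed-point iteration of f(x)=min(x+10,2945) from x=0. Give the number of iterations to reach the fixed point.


Step 1: x=0, cap=2945, increment=10
Step 2: x grows by 10 each step until capped at 2945; fixed point is x=2945
Step 3: iterations = ceil(2945/10) = 295

295


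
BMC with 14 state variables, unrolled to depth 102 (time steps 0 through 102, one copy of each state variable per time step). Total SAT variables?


BMC unrolls to depth k, creating one copy of each state var for steps 0..k.
Step count = 102 + 1 = 103 (steps 0 through 102)
Vars per step = 14
Total = 14 * 103 = 1442

1442


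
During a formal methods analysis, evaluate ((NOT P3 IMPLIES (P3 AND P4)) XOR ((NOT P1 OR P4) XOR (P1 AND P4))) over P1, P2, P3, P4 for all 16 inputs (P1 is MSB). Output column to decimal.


Formula: ((NOT P3 IMPLIES (P3 AND P4)) XOR ((NOT P1 OR P4) XOR (P1 AND P4))) over P1, P2, P3, P4 (16 rows)
Evaluate each row (bits = P1,P2,P3,P4, MSB first):
  row 0 [0000]: ((NOT 0 IMPLIES (0 AND 0)) XOR ((NOT 0 OR 0) XOR (0 AND 0))) -> 1
  row 1 [0001]: ((NOT 0 IMPLIES (0 AND 1)) XOR ((NOT 0 OR 1) XOR (0 AND 1))) -> 1
  row 2 [0010]: ((NOT 1 IMPLIES (1 AND 0)) XOR ((NOT 0 OR 0) XOR (0 AND 0))) -> 0
  row 3 [0011]: ((NOT 1 IMPLIES (1 AND 1)) XOR ((NOT 0 OR 1) XOR (0 AND 1))) -> 0
  row 4 [0100]: ((NOT 0 IMPLIES (0 AND 0)) XOR ((NOT 0 OR 0) XOR (0 AND 0))) -> 1
  row 5 [0101]: ((NOT 0 IMPLIES (0 AND 1)) XOR ((NOT 0 OR 1) XOR (0 AND 1))) -> 1
  row 6 [0110]: ((NOT 1 IMPLIES (1 AND 0)) XOR ((NOT 0 OR 0) XOR (0 AND 0))) -> 0
  row 7 [0111]: ((NOT 1 IMPLIES (1 AND 1)) XOR ((NOT 0 OR 1) XOR (0 AND 1))) -> 0
  row 8 [1000]: ((NOT 0 IMPLIES (0 AND 0)) XOR ((NOT 1 OR 0) XOR (1 AND 0))) -> 0
  row 9 [1001]: ((NOT 0 IMPLIES (0 AND 1)) XOR ((NOT 1 OR 1) XOR (1 AND 1))) -> 0
  row 10 [1010]: ((NOT 1 IMPLIES (1 AND 0)) XOR ((NOT 1 OR 0) XOR (1 AND 0))) -> 1
  row 11 [1011]: ((NOT 1 IMPLIES (1 AND 1)) XOR ((NOT 1 OR 1) XOR (1 AND 1))) -> 1
  row 12 [1100]: ((NOT 0 IMPLIES (0 AND 0)) XOR ((NOT 1 OR 0) XOR (1 AND 0))) -> 0
  row 13 [1101]: ((NOT 0 IMPLIES (0 AND 1)) XOR ((NOT 1 OR 1) XOR (1 AND 1))) -> 0
  row 14 [1110]: ((NOT 1 IMPLIES (1 AND 0)) XOR ((NOT 1 OR 0) XOR (1 AND 0))) -> 1
  row 15 [1111]: ((NOT 1 IMPLIES (1 AND 1)) XOR ((NOT 1 OR 1) XOR (1 AND 1))) -> 1
Full result column, 4 rows per line (P1,P2 fixed per line; P3,P4 runs 00..11 left to right):
  rows 0-3 [P1,P2=00]: 1100  = hex C
  rows 4-7 [P1,P2=01]: 1100  = hex C
  rows 8-11 [P1,P2=10]: 0011  = hex 3
  rows 12-15 [P1,P2=11]: 0011  = hex 3
Output column (row 0 .. row 15) = 1100110000110011
Output column grouped in 4s = 1100 1100 0011 0011 = 0xCC33
Convert to decimal digit by digit (value = value*16 + digit):
  C -> 12
  12*16 + 12 (C) = 204
  204*16 + 3 = 3267
  3267*16 + 3 = 52275
Decimal = 52275

52275


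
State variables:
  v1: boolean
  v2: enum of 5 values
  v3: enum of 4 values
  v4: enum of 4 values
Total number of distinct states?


State space = product of domain sizes of all variables.
Domain sizes:
  v1 (boolean): 2
  v2 (enum of 5 values): 5
  v3 (enum of 4 values): 4
  v4 (enum of 4 values): 4
Product = 2 * 5 * 4 * 4 = 160

160


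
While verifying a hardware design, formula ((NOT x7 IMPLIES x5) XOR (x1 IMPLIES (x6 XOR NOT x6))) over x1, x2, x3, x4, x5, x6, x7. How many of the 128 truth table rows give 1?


Formula: ((NOT x7 IMPLIES x5) XOR (x1 IMPLIES (x6 XOR NOT x6))) over 7 vars (128 rows)
Evaluate each row (x1, x2, x3, x4, x5, x6, x7 as bits, MSB first):
  row 0 [0000000]: ((NOT 0 IMPLIES 0) XOR (0 IMPLIES (0 XOR NOT 0))) -> 1
  row 1 [0000001]: ((NOT 1 IMPLIES 0) XOR (0 IMPLIES (0 XOR NOT 0))) -> 0
  row 2 [0000010]: ((NOT 0 IMPLIES 0) XOR (0 IMPLIES (1 XOR NOT 1))) -> 1
  row 3 [0000011]: ((NOT 1 IMPLIES 0) XOR (0 IMPLIES (1 XOR NOT 1))) -> 0
  row 4 [0000100]: ((NOT 0 IMPLIES 1) XOR (0 IMPLIES (0 XOR NOT 0))) -> 0
  (every remaining row is evaluated the same way; all 128 results are listed next)
Full result column, 8 rows per line (x1,x2,x3,x4 fixed per line; x5,x6,x7 runs 000..111 left to right):
  rows 0-7 [x1,x2,x3,x4=0000]: 10100000  (ones: 2)
  rows 8-15 [x1,x2,x3,x4=0001]: 10100000  (ones: 2)
  rows 16-23 [x1,x2,x3,x4=0010]: 10100000  (ones: 2)
  rows 24-31 [x1,x2,x3,x4=0011]: 10100000  (ones: 2)
  rows 32-39 [x1,x2,x3,x4=0100]: 10100000  (ones: 2)
  rows 40-47 [x1,x2,x3,x4=0101]: 10100000  (ones: 2)
  rows 48-55 [x1,x2,x3,x4=0110]: 10100000  (ones: 2)
  rows 56-63 [x1,x2,x3,x4=0111]: 10100000  (ones: 2)
  rows 64-71 [x1,x2,x3,x4=1000]: 10100000  (ones: 2)
  rows 72-79 [x1,x2,x3,x4=1001]: 10100000  (ones: 2)
  rows 80-87 [x1,x2,x3,x4=1010]: 10100000  (ones: 2)
  rows 88-95 [x1,x2,x3,x4=1011]: 10100000  (ones: 2)
  rows 96-103 [x1,x2,x3,x4=1100]: 10100000  (ones: 2)
  rows 104-111 [x1,x2,x3,x4=1101]: 10100000  (ones: 2)
  rows 112-119 [x1,x2,x3,x4=1110]: 10100000  (ones: 2)
  rows 120-127 [x1,x2,x3,x4=1111]: 10100000  (ones: 2)
Count of 1-rows = 2+2+2+2+2+2+2+2+2+2+2+2+2+2+2+2 = 32

32


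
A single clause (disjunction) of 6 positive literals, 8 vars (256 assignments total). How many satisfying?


Step 1: Total=2^8=256
Step 2: Unsat when all 6 false: 2^2=4
Step 3: Sat=256-4=252

252


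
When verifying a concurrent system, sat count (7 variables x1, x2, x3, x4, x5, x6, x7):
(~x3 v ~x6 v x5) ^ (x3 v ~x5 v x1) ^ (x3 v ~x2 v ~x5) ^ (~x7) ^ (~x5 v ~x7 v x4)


CNF with 5 clauses over 7 vars (128 assignments).
An assignment satisfies CNF iff every clause has >=1 true literal.
Check each row (bits = x1,x2,x3,x4,x5,x6,x7; clause T/F shown):
  row 0 [0000000]: clauses=TTTTT -> 1
  row 1 [0000001]: clauses=TTTFT -> 0
  row 2 [0000010]: clauses=TTTTT -> 1
  row 3 [0000011]: clauses=TTTFT -> 0
  row 4 [0000100]: clauses=TFTTT -> 0
  (every remaining row is evaluated the same way; all 128 results are listed next)
Full result column, 8 rows per line (x1,x2,x3,x4 fixed per line; x5,x6,x7 runs 000..111 left to right):
  rows 0-7 [x1,x2,x3,x4=0000]: 10100000  (ones: 2)
  rows 8-15 [x1,x2,x3,x4=0001]: 10100000  (ones: 2)
  rows 16-23 [x1,x2,x3,x4=0010]: 10001010  (ones: 3)
  rows 24-31 [x1,x2,x3,x4=0011]: 10001010  (ones: 3)
  rows 32-39 [x1,x2,x3,x4=0100]: 10100000  (ones: 2)
  rows 40-47 [x1,x2,x3,x4=0101]: 10100000  (ones: 2)
  rows 48-55 [x1,x2,x3,x4=0110]: 10001010  (ones: 3)
  rows 56-63 [x1,x2,x3,x4=0111]: 10001010  (ones: 3)
  rows 64-71 [x1,x2,x3,x4=1000]: 10101010  (ones: 4)
  rows 72-79 [x1,x2,x3,x4=1001]: 10101010  (ones: 4)
  rows 80-87 [x1,x2,x3,x4=1010]: 10001010  (ones: 3)
  rows 88-95 [x1,x2,x3,x4=1011]: 10001010  (ones: 3)
  rows 96-103 [x1,x2,x3,x4=1100]: 10100000  (ones: 2)
  rows 104-111 [x1,x2,x3,x4=1101]: 10100000  (ones: 2)
  rows 112-119 [x1,x2,x3,x4=1110]: 10001010  (ones: 3)
  rows 120-127 [x1,x2,x3,x4=1111]: 10001010  (ones: 3)
Satisfying assignments = 2+2+3+3+2+2+3+3+4+4+3+3+2+2+3+3 = 44

44


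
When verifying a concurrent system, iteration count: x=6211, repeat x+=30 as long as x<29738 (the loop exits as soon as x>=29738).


Step 1: x goes from 6211 toward 29738 by 30; the body runs while x<29738, so iterations = ceil((bound-start)/step)
Step 2: Distance=23527
Step 3: ceil(23527/30)=785

785


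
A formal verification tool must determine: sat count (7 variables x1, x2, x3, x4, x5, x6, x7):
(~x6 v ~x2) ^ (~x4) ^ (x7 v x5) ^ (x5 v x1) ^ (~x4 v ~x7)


CNF with 5 clauses over 7 vars (128 assignments).
An assignment satisfies CNF iff every clause has >=1 true literal.
Check each row (bits = x1,x2,x3,x4,x5,x6,x7; clause T/F shown):
  row 0 [0000000]: clauses=TTFFT -> 0
  row 1 [0000001]: clauses=TTTFT -> 0
  row 2 [0000010]: clauses=TTFFT -> 0
  row 3 [0000011]: clauses=TTTFT -> 0
  row 4 [0000100]: clauses=TTTTT -> 1
  (every remaining row is evaluated the same way; all 128 results are listed next)
Full result column, 8 rows per line (x1,x2,x3,x4 fixed per line; x5,x6,x7 runs 000..111 left to right):
  rows 0-7 [x1,x2,x3,x4=0000]: 00001111  (ones: 4)
  rows 8-15 [x1,x2,x3,x4=0001]: 00000000  (ones: 0)
  rows 16-23 [x1,x2,x3,x4=0010]: 00001111  (ones: 4)
  rows 24-31 [x1,x2,x3,x4=0011]: 00000000  (ones: 0)
  rows 32-39 [x1,x2,x3,x4=0100]: 00001100  (ones: 2)
  rows 40-47 [x1,x2,x3,x4=0101]: 00000000  (ones: 0)
  rows 48-55 [x1,x2,x3,x4=0110]: 00001100  (ones: 2)
  rows 56-63 [x1,x2,x3,x4=0111]: 00000000  (ones: 0)
  rows 64-71 [x1,x2,x3,x4=1000]: 01011111  (ones: 6)
  rows 72-79 [x1,x2,x3,x4=1001]: 00000000  (ones: 0)
  rows 80-87 [x1,x2,x3,x4=1010]: 01011111  (ones: 6)
  rows 88-95 [x1,x2,x3,x4=1011]: 00000000  (ones: 0)
  rows 96-103 [x1,x2,x3,x4=1100]: 01001100  (ones: 3)
  rows 104-111 [x1,x2,x3,x4=1101]: 00000000  (ones: 0)
  rows 112-119 [x1,x2,x3,x4=1110]: 01001100  (ones: 3)
  rows 120-127 [x1,x2,x3,x4=1111]: 00000000  (ones: 0)
Satisfying assignments = 4+0+4+0+2+0+2+0+6+0+6+0+3+0+3+0 = 30

30


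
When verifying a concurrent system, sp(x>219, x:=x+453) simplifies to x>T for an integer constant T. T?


Formula: sp(P, x:=E) = exists old_x. (x = E[old_x/x]) AND P[old_x/x] (old_x is the value of x before the assignment; eliminate old_x by solving x = E[old_x/x] for old_x)
Step 1: Precondition P: x>219, i.e. old_x > 219
Step 2: Assignment gives x = old_x + 453, so old_x = x - 453
Step 3: Substitute into P: x - 453 > 219
Step 4: Simplify: x > 219+453 = 672

672


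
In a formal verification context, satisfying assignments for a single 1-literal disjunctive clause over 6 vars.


Step 1: Total=2^6=64
Step 2: Unsat when all 1 false: 2^5=32
Step 3: Sat=64-32=32

32


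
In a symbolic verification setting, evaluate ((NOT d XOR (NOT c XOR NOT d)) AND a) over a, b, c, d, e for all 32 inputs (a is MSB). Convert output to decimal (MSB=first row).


Formula: ((NOT d XOR (NOT c XOR NOT d)) AND a) over a, b, c, d, e (32 rows)
Evaluate each row (bits = a,b,c,d,e, MSB first):
  row 0 [00000]: ((NOT 0 XOR (NOT 0 XOR NOT 0)) AND 0) -> 0
  row 1 [00001]: ((NOT 0 XOR (NOT 0 XOR NOT 0)) AND 0) -> 0
  row 2 [00010]: ((NOT 1 XOR (NOT 0 XOR NOT 1)) AND 0) -> 0
  row 3 [00011]: ((NOT 1 XOR (NOT 0 XOR NOT 1)) AND 0) -> 0
  row 4 [00100]: ((NOT 0 XOR (NOT 1 XOR NOT 0)) AND 0) -> 0
  row 5 [00101]: ((NOT 0 XOR (NOT 1 XOR NOT 0)) AND 0) -> 0
  row 6 [00110]: ((NOT 1 XOR (NOT 1 XOR NOT 1)) AND 0) -> 0
  row 7 [00111]: ((NOT 1 XOR (NOT 1 XOR NOT 1)) AND 0) -> 0
  row 8 [01000]: ((NOT 0 XOR (NOT 0 XOR NOT 0)) AND 0) -> 0
  row 9 [01001]: ((NOT 0 XOR (NOT 0 XOR NOT 0)) AND 0) -> 0
  row 10 [01010]: ((NOT 1 XOR (NOT 0 XOR NOT 1)) AND 0) -> 0
  row 11 [01011]: ((NOT 1 XOR (NOT 0 XOR NOT 1)) AND 0) -> 0
  row 12 [01100]: ((NOT 0 XOR (NOT 1 XOR NOT 0)) AND 0) -> 0
  row 13 [01101]: ((NOT 0 XOR (NOT 1 XOR NOT 0)) AND 0) -> 0
  row 14 [01110]: ((NOT 1 XOR (NOT 1 XOR NOT 1)) AND 0) -> 0
  row 15 [01111]: ((NOT 1 XOR (NOT 1 XOR NOT 1)) AND 0) -> 0
  row 16 [10000]: ((NOT 0 XOR (NOT 0 XOR NOT 0)) AND 1) -> 1
  row 17 [10001]: ((NOT 0 XOR (NOT 0 XOR NOT 0)) AND 1) -> 1
  row 18 [10010]: ((NOT 1 XOR (NOT 0 XOR NOT 1)) AND 1) -> 1
  row 19 [10011]: ((NOT 1 XOR (NOT 0 XOR NOT 1)) AND 1) -> 1
  row 20 [10100]: ((NOT 0 XOR (NOT 1 XOR NOT 0)) AND 1) -> 0
  row 21 [10101]: ((NOT 0 XOR (NOT 1 XOR NOT 0)) AND 1) -> 0
  row 22 [10110]: ((NOT 1 XOR (NOT 1 XOR NOT 1)) AND 1) -> 0
  row 23 [10111]: ((NOT 1 XOR (NOT 1 XOR NOT 1)) AND 1) -> 0
  row 24 [11000]: ((NOT 0 XOR (NOT 0 XOR NOT 0)) AND 1) -> 1
  row 25 [11001]: ((NOT 0 XOR (NOT 0 XOR NOT 0)) AND 1) -> 1
  row 26 [11010]: ((NOT 1 XOR (NOT 0 XOR NOT 1)) AND 1) -> 1
  row 27 [11011]: ((NOT 1 XOR (NOT 0 XOR NOT 1)) AND 1) -> 1
  row 28 [11100]: ((NOT 0 XOR (NOT 1 XOR NOT 0)) AND 1) -> 0
  row 29 [11101]: ((NOT 0 XOR (NOT 1 XOR NOT 0)) AND 1) -> 0
  row 30 [11110]: ((NOT 1 XOR (NOT 1 XOR NOT 1)) AND 1) -> 0
  row 31 [11111]: ((NOT 1 XOR (NOT 1 XOR NOT 1)) AND 1) -> 0
Full result column, 4 rows per line (a,b,c fixed per line; d,e runs 00..11 left to right):
  rows 0-3 [a,b,c=000]: 0000  = hex 0
  rows 4-7 [a,b,c=001]: 0000  = hex 0
  rows 8-11 [a,b,c=010]: 0000  = hex 0
  rows 12-15 [a,b,c=011]: 0000  = hex 0
  rows 16-19 [a,b,c=100]: 1111  = hex F
  rows 20-23 [a,b,c=101]: 0000  = hex 0
  rows 24-27 [a,b,c=110]: 1111  = hex F
  rows 28-31 [a,b,c=111]: 0000  = hex 0
Output column (row 0 .. row 31) = 00000000000000001111000011110000
Output column grouped in 4s = 0000 0000 0000 0000 1111 0000 1111 0000 = 0x0000F0F0
Convert to decimal digit by digit (value = value*16 + digit):
  0 -> 0
  0*16 + 0 = 0
  0*16 + 0 = 0
  0*16 + 0 = 0
  0*16 + 15 (F) = 15
  15*16 + 0 = 240
  240*16 + 15 (F) = 3855
  3855*16 + 0 = 61680
Decimal = 61680

61680


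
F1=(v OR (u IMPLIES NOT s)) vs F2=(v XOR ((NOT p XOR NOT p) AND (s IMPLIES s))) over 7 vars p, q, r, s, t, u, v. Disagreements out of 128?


F1 = (v OR (u IMPLIES NOT s))
F2 = (v XOR ((NOT p XOR NOT p) AND (s IMPLIES s)))
Evaluate both on each of 128 rows (bits = p,q,r,s,t,u,v):
  row 0 [0000000]: F1=1 F2=0 (differ) -> 1
  row 1 [0000001]: F1=1 F2=1 -> 0
  row 2 [0000010]: F1=1 F2=0 (differ) -> 1
  row 3 [0000011]: F1=1 F2=1 -> 0
  row 4 [0000100]: F1=1 F2=0 (differ) -> 1
  (every remaining row is evaluated the same way; all 128 results are listed next)
Full result column, 8 rows per line (p,q,r,s fixed per line; t,u,v runs 000..111 left to right):
  rows 0-7 [p,q,r,s=0000]: 10101010  (ones: 4)
  rows 8-15 [p,q,r,s=0001]: 10001000  (ones: 2)
  rows 16-23 [p,q,r,s=0010]: 10101010  (ones: 4)
  rows 24-31 [p,q,r,s=0011]: 10001000  (ones: 2)
  rows 32-39 [p,q,r,s=0100]: 10101010  (ones: 4)
  rows 40-47 [p,q,r,s=0101]: 10001000  (ones: 2)
  rows 48-55 [p,q,r,s=0110]: 10101010  (ones: 4)
  rows 56-63 [p,q,r,s=0111]: 10001000  (ones: 2)
  rows 64-71 [p,q,r,s=1000]: 10101010  (ones: 4)
  rows 72-79 [p,q,r,s=1001]: 10001000  (ones: 2)
  rows 80-87 [p,q,r,s=1010]: 10101010  (ones: 4)
  rows 88-95 [p,q,r,s=1011]: 10001000  (ones: 2)
  rows 96-103 [p,q,r,s=1100]: 10101010  (ones: 4)
  rows 104-111 [p,q,r,s=1101]: 10001000  (ones: 2)
  rows 112-119 [p,q,r,s=1110]: 10101010  (ones: 4)
  rows 120-127 [p,q,r,s=1111]: 10001000  (ones: 2)
Disagreements = 4+2+4+2+4+2+4+2+4+2+4+2+4+2+4+2 = 48

48


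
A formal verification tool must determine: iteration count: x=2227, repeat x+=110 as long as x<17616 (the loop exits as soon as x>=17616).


Step 1: x goes from 2227 toward 17616 by 110; the body runs while x<17616, so iterations = ceil((bound-start)/step)
Step 2: Distance=15389
Step 3: ceil(15389/110)=140

140


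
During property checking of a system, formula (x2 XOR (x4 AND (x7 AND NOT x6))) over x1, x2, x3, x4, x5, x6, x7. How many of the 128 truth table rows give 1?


Formula: (x2 XOR (x4 AND (x7 AND NOT x6))) over 7 vars (128 rows)
Evaluate each row (x1, x2, x3, x4, x5, x6, x7 as bits, MSB first):
  row 0 [0000000]: (0 XOR (0 AND (0 AND NOT 0))) -> 0
  row 1 [0000001]: (0 XOR (0 AND (1 AND NOT 0))) -> 0
  row 2 [0000010]: (0 XOR (0 AND (0 AND NOT 1))) -> 0
  row 3 [0000011]: (0 XOR (0 AND (1 AND NOT 1))) -> 0
  row 4 [0000100]: (0 XOR (0 AND (0 AND NOT 0))) -> 0
  (every remaining row is evaluated the same way; all 128 results are listed next)
Full result column, 8 rows per line (x1,x2,x3,x4 fixed per line; x5,x6,x7 runs 000..111 left to right):
  rows 0-7 [x1,x2,x3,x4=0000]: 00000000  (ones: 0)
  rows 8-15 [x1,x2,x3,x4=0001]: 01000100  (ones: 2)
  rows 16-23 [x1,x2,x3,x4=0010]: 00000000  (ones: 0)
  rows 24-31 [x1,x2,x3,x4=0011]: 01000100  (ones: 2)
  rows 32-39 [x1,x2,x3,x4=0100]: 11111111  (ones: 8)
  rows 40-47 [x1,x2,x3,x4=0101]: 10111011  (ones: 6)
  rows 48-55 [x1,x2,x3,x4=0110]: 11111111  (ones: 8)
  rows 56-63 [x1,x2,x3,x4=0111]: 10111011  (ones: 6)
  rows 64-71 [x1,x2,x3,x4=1000]: 00000000  (ones: 0)
  rows 72-79 [x1,x2,x3,x4=1001]: 01000100  (ones: 2)
  rows 80-87 [x1,x2,x3,x4=1010]: 00000000  (ones: 0)
  rows 88-95 [x1,x2,x3,x4=1011]: 01000100  (ones: 2)
  rows 96-103 [x1,x2,x3,x4=1100]: 11111111  (ones: 8)
  rows 104-111 [x1,x2,x3,x4=1101]: 10111011  (ones: 6)
  rows 112-119 [x1,x2,x3,x4=1110]: 11111111  (ones: 8)
  rows 120-127 [x1,x2,x3,x4=1111]: 10111011  (ones: 6)
Count of 1-rows = 0+2+0+2+8+6+8+6+0+2+0+2+8+6+8+6 = 64

64


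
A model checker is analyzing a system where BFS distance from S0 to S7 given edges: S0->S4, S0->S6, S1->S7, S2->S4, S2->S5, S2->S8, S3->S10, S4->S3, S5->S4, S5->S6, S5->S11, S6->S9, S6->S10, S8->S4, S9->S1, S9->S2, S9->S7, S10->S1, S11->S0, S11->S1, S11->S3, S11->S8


BFS layer-by-layer from S0:
  dist 0: {S0}
  dist 1: {S4, S6}
  dist 2: {S3, S9, S10}
  dist 3: {S1, S2, S7}
  -> S7 reached at distance 3
Shortest path length = 3

3


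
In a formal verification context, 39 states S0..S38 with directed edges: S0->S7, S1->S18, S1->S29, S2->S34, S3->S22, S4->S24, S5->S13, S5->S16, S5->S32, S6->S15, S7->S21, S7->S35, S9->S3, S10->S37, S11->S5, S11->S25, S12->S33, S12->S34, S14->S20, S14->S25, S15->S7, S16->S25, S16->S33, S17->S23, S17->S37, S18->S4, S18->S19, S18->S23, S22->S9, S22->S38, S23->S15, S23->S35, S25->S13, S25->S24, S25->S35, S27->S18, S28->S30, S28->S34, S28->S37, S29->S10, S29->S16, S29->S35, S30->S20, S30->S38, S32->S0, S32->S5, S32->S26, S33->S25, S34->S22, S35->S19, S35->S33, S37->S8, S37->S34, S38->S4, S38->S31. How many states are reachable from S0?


BFS from S0:
  layer 0: {S0}
  layer 1: {S7}
  layer 2: {S21, S35}
  layer 3: {S19, S33}
  layer 4: {S25}
  layer 5: {S13, S24}
Reachable set: {S0, S7, S13, S19, S21, S24, S25, S33, S35}
Count = 9

9


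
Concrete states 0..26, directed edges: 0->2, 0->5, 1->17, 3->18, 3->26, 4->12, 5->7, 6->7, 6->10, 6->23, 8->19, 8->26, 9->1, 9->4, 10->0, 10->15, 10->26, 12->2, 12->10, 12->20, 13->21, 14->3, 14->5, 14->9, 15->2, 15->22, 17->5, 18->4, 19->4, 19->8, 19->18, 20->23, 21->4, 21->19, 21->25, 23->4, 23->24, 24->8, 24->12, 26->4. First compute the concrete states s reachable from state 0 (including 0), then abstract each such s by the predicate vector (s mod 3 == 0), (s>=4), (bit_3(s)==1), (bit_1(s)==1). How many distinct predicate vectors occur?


BFS from 0:
Concrete reachable: {0, 2, 5, 7}
Abstract via predicates (s mod 3 == 0), (s>=4), (bit_3(s)==1), (bit_1(s)==1):
  (0,0,0,1) <- {2}
  (0,1,0,0) <- {5}
  (0,1,0,1) <- {7}
  (1,0,0,0) <- {0}
Distinct abstract states = 4

4


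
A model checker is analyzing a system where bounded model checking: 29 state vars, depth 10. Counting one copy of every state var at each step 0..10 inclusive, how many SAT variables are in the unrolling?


BMC unrolls to depth k, creating one copy of each state var for steps 0..k.
Step count = 10 + 1 = 11 (steps 0 through 10)
Vars per step = 29
Total = 29 * 11 = 319

319


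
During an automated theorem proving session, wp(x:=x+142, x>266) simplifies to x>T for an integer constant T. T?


Formula: wp(x:=E, P) = P[E/x] (substitute E for x in postcondition)
Step 1: Postcondition: x>266
Step 2: Substitute x+142 for x: x+142>266
Step 3: Solve for x: x > 266-142 = 124

124


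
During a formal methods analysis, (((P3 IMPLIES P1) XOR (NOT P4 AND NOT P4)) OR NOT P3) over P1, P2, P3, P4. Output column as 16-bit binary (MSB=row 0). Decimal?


Formula: (((P3 IMPLIES P1) XOR (NOT P4 AND NOT P4)) OR NOT P3) over P1, P2, P3, P4 (16 rows)
Evaluate each row (bits = P1,P2,P3,P4, MSB first):
  row 0 [0000]: (((0 IMPLIES 0) XOR (NOT 0 AND NOT 0)) OR NOT 0) -> 1
  row 1 [0001]: (((0 IMPLIES 0) XOR (NOT 1 AND NOT 1)) OR NOT 0) -> 1
  row 2 [0010]: (((1 IMPLIES 0) XOR (NOT 0 AND NOT 0)) OR NOT 1) -> 1
  row 3 [0011]: (((1 IMPLIES 0) XOR (NOT 1 AND NOT 1)) OR NOT 1) -> 0
  row 4 [0100]: (((0 IMPLIES 0) XOR (NOT 0 AND NOT 0)) OR NOT 0) -> 1
  row 5 [0101]: (((0 IMPLIES 0) XOR (NOT 1 AND NOT 1)) OR NOT 0) -> 1
  row 6 [0110]: (((1 IMPLIES 0) XOR (NOT 0 AND NOT 0)) OR NOT 1) -> 1
  row 7 [0111]: (((1 IMPLIES 0) XOR (NOT 1 AND NOT 1)) OR NOT 1) -> 0
  row 8 [1000]: (((0 IMPLIES 1) XOR (NOT 0 AND NOT 0)) OR NOT 0) -> 1
  row 9 [1001]: (((0 IMPLIES 1) XOR (NOT 1 AND NOT 1)) OR NOT 0) -> 1
  row 10 [1010]: (((1 IMPLIES 1) XOR (NOT 0 AND NOT 0)) OR NOT 1) -> 0
  row 11 [1011]: (((1 IMPLIES 1) XOR (NOT 1 AND NOT 1)) OR NOT 1) -> 1
  row 12 [1100]: (((0 IMPLIES 1) XOR (NOT 0 AND NOT 0)) OR NOT 0) -> 1
  row 13 [1101]: (((0 IMPLIES 1) XOR (NOT 1 AND NOT 1)) OR NOT 0) -> 1
  row 14 [1110]: (((1 IMPLIES 1) XOR (NOT 0 AND NOT 0)) OR NOT 1) -> 0
  row 15 [1111]: (((1 IMPLIES 1) XOR (NOT 1 AND NOT 1)) OR NOT 1) -> 1
Full result column, 4 rows per line (P1,P2 fixed per line; P3,P4 runs 00..11 left to right):
  rows 0-3 [P1,P2=00]: 1110  = hex E
  rows 4-7 [P1,P2=01]: 1110  = hex E
  rows 8-11 [P1,P2=10]: 1101  = hex D
  rows 12-15 [P1,P2=11]: 1101  = hex D
Output column (row 0 .. row 15) = 1110111011011101
Output column grouped in 4s = 1110 1110 1101 1101 = 0xEEDD
Convert to decimal digit by digit (value = value*16 + digit):
  E -> 14
  14*16 + 14 (E) = 238
  238*16 + 13 (D) = 3821
  3821*16 + 13 (D) = 61149
Decimal = 61149

61149


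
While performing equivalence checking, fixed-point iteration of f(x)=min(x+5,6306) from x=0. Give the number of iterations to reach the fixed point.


Step 1: x=0, cap=6306, increment=5
Step 2: x grows by 5 each step until capped at 6306; fixed point is x=6306
Step 3: iterations = ceil(6306/5) = 1262

1262


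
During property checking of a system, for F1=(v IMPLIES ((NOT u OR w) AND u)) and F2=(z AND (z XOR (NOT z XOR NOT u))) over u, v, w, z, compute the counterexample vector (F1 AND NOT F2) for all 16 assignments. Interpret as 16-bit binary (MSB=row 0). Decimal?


F1 = (v IMPLIES ((NOT u OR w) AND u))
F2 = (z AND (z XOR (NOT z XOR NOT u)))
Counterexample to F1=>F2 is where F1=1 and F2=0.
Evaluate each row (bits = u,v,w,z, MSB first):
  row 0 [0000]: F1=1 F2=0 -> F1&~F2 -> 1
  row 1 [0001]: F1=1 F2=0 -> F1&~F2 -> 1
  row 2 [0010]: F1=1 F2=0 -> F1&~F2 -> 1
  row 3 [0011]: F1=1 F2=0 -> F1&~F2 -> 1
  row 4 [0100]: F1=0 F2=0 -> F1&~F2 -> 0
  row 5 [0101]: F1=0 F2=0 -> F1&~F2 -> 0
  row 6 [0110]: F1=0 F2=0 -> F1&~F2 -> 0
  row 7 [0111]: F1=0 F2=0 -> F1&~F2 -> 0
  row 8 [1000]: F1=1 F2=0 -> F1&~F2 -> 1
  row 9 [1001]: F1=1 F2=1 -> F1&~F2 -> 0
  row 10 [1010]: F1=1 F2=0 -> F1&~F2 -> 1
  row 11 [1011]: F1=1 F2=1 -> F1&~F2 -> 0
  row 12 [1100]: F1=0 F2=0 -> F1&~F2 -> 0
  row 13 [1101]: F1=0 F2=1 -> F1&~F2 -> 0
  row 14 [1110]: F1=1 F2=0 -> F1&~F2 -> 1
  row 15 [1111]: F1=1 F2=1 -> F1&~F2 -> 0
Full result column, 4 rows per line (u,v fixed per line; w,z runs 00..11 left to right):
  rows 0-3 [u,v=00]: 1111  = hex F
  rows 4-7 [u,v=01]: 0000  = hex 0
  rows 8-11 [u,v=10]: 1010  = hex A
  rows 12-15 [u,v=11]: 0010  = hex 2
Counterexample vector (row 0 .. row 15) = 1111000010100010
Output column grouped in 4s = 1111 0000 1010 0010 = 0xF0A2
Convert to decimal digit by digit (value = value*16 + digit):
  F -> 15
  15*16 + 0 = 240
  240*16 + 10 (A) = 3850
  3850*16 + 2 = 61602
Decimal = 61602

61602


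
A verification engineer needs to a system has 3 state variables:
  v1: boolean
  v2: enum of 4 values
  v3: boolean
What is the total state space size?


State space = product of domain sizes of all variables.
Domain sizes:
  v1 (boolean): 2
  v2 (enum of 4 values): 4
  v3 (boolean): 2
Product = 2 * 4 * 2 = 16

16


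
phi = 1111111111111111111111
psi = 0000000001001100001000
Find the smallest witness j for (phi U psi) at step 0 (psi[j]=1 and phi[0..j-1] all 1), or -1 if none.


(phi U psi) at 0: need smallest j with psi[j]=1 and phi[i]=1 for all i in [0,j).
Scan from step 0:
  step 0: phi=1, psi=0 -> continue
  step 1: phi=1, psi=0 -> continue
  step 2: phi=1, psi=0 -> continue
  step 3: phi=1, psi=0 -> continue
  step 9: psi=1 and phi held for [0,9) -> witness found
Witness step = 9

9


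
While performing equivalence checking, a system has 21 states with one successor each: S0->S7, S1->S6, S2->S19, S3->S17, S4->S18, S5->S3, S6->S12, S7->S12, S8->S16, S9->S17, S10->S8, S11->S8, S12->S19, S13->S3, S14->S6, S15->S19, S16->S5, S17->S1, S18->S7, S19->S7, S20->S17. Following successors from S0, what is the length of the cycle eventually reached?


Trace from S0 until a state repeats:
  S0 -> S7 -> S12 -> S19 -> S7
S7 first seen at step 1, revisited at step 4.
Cycle length = 4 - 1 = 3

3


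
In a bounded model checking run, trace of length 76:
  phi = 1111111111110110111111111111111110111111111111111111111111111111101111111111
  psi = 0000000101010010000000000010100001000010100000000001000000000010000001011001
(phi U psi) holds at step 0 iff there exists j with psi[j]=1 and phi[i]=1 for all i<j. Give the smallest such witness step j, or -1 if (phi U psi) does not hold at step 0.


(phi U psi) at 0: need smallest j with psi[j]=1 and phi[i]=1 for all i in [0,j).
Scan from step 0:
  step 0: phi=1, psi=0 -> continue
  step 1: phi=1, psi=0 -> continue
  step 2: phi=1, psi=0 -> continue
  step 3: phi=1, psi=0 -> continue
  step 7: psi=1 and phi held for [0,7) -> witness found
Witness step = 7

7


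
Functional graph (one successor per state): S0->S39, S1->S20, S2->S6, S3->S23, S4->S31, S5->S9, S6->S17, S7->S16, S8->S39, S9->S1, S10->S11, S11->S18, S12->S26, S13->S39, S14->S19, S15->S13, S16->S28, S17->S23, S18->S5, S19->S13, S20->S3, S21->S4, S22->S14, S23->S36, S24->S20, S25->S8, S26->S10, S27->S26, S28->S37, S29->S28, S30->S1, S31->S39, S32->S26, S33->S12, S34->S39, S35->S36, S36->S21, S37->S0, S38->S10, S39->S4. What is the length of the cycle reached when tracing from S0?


Trace from S0 until a state repeats:
  S0 -> S39 -> S4 -> S31 -> S39
S39 first seen at step 1, revisited at step 4.
Cycle length = 4 - 1 = 3

3


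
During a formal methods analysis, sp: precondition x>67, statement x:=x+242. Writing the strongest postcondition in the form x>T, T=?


Formula: sp(P, x:=E) = exists old_x. (x = E[old_x/x]) AND P[old_x/x] (old_x is the value of x before the assignment; eliminate old_x by solving x = E[old_x/x] for old_x)
Step 1: Precondition P: x>67, i.e. old_x > 67
Step 2: Assignment gives x = old_x + 242, so old_x = x - 242
Step 3: Substitute into P: x - 242 > 67
Step 4: Simplify: x > 67+242 = 309

309


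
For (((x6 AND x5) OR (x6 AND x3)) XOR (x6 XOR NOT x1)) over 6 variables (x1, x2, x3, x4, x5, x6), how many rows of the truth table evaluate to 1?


Formula: (((x6 AND x5) OR (x6 AND x3)) XOR (x6 XOR NOT x1)) over 6 vars (64 rows)
Evaluate each row (x1, x2, x3, x4, x5, x6 as bits, MSB first):
  row 0 [000000]: (((0 AND 0) OR (0 AND 0)) XOR (0 XOR NOT 0)) -> 1
  row 1 [000001]: (((1 AND 0) OR (1 AND 0)) XOR (1 XOR NOT 0)) -> 0
  row 2 [000010]: (((0 AND 1) OR (0 AND 0)) XOR (0 XOR NOT 0)) -> 1
  row 3 [000011]: (((1 AND 1) OR (1 AND 0)) XOR (1 XOR NOT 0)) -> 1
  row 4 [000100]: (((0 AND 0) OR (0 AND 0)) XOR (0 XOR NOT 0)) -> 1
  (every remaining row is evaluated the same way; all 64 results are listed next)
Full result column, 8 rows per line (x1,x2,x3 fixed per line; x4,x5,x6 runs 000..111 left to right):
  rows 0-7 [x1,x2,x3=000]: 10111011  (ones: 6)
  rows 8-15 [x1,x2,x3=001]: 11111111  (ones: 8)
  rows 16-23 [x1,x2,x3=010]: 10111011  (ones: 6)
  rows 24-31 [x1,x2,x3=011]: 11111111  (ones: 8)
  rows 32-39 [x1,x2,x3=100]: 01000100  (ones: 2)
  rows 40-47 [x1,x2,x3=101]: 00000000  (ones: 0)
  rows 48-55 [x1,x2,x3=110]: 01000100  (ones: 2)
  rows 56-63 [x1,x2,x3=111]: 00000000  (ones: 0)
Count of 1-rows = 6+8+6+8+2+0+2+0 = 32

32
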